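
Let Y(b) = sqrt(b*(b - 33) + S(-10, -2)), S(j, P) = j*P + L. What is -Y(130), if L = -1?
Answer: -sqrt(12629) ≈ -112.38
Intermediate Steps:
S(j, P) = -1 + P*j (S(j, P) = j*P - 1 = P*j - 1 = -1 + P*j)
Y(b) = sqrt(19 + b*(-33 + b)) (Y(b) = sqrt(b*(b - 33) + (-1 - 2*(-10))) = sqrt(b*(-33 + b) + (-1 + 20)) = sqrt(b*(-33 + b) + 19) = sqrt(19 + b*(-33 + b)))
-Y(130) = -sqrt(19 + 130**2 - 33*130) = -sqrt(19 + 16900 - 4290) = -sqrt(12629)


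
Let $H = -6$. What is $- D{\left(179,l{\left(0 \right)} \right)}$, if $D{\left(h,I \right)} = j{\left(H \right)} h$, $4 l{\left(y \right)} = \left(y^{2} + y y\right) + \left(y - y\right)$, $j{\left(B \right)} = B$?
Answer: $1074$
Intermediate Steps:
$l{\left(y \right)} = \frac{y^{2}}{2}$ ($l{\left(y \right)} = \frac{\left(y^{2} + y y\right) + \left(y - y\right)}{4} = \frac{\left(y^{2} + y^{2}\right) + 0}{4} = \frac{2 y^{2} + 0}{4} = \frac{2 y^{2}}{4} = \frac{y^{2}}{2}$)
$D{\left(h,I \right)} = - 6 h$
$- D{\left(179,l{\left(0 \right)} \right)} = - \left(-6\right) 179 = \left(-1\right) \left(-1074\right) = 1074$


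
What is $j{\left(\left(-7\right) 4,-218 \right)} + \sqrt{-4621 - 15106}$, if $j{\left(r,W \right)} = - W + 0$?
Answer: $218 + i \sqrt{19727} \approx 218.0 + 140.45 i$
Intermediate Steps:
$j{\left(r,W \right)} = - W$
$j{\left(\left(-7\right) 4,-218 \right)} + \sqrt{-4621 - 15106} = \left(-1\right) \left(-218\right) + \sqrt{-4621 - 15106} = 218 + \sqrt{-19727} = 218 + i \sqrt{19727}$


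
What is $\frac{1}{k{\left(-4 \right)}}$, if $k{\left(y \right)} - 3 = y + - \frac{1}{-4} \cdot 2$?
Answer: $-2$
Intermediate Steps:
$k{\left(y \right)} = \frac{7}{2} + y$ ($k{\left(y \right)} = 3 + \left(y + - \frac{1}{-4} \cdot 2\right) = 3 + \left(y + \left(-1\right) \left(- \frac{1}{4}\right) 2\right) = 3 + \left(y + \frac{1}{4} \cdot 2\right) = 3 + \left(y + \frac{1}{2}\right) = 3 + \left(\frac{1}{2} + y\right) = \frac{7}{2} + y$)
$\frac{1}{k{\left(-4 \right)}} = \frac{1}{\frac{7}{2} - 4} = \frac{1}{- \frac{1}{2}} = -2$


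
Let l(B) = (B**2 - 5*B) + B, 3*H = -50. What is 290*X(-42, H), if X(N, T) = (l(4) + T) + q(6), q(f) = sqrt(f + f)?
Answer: -14500/3 + 580*sqrt(3) ≈ -3828.7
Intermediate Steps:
H = -50/3 (H = (1/3)*(-50) = -50/3 ≈ -16.667)
q(f) = sqrt(2)*sqrt(f) (q(f) = sqrt(2*f) = sqrt(2)*sqrt(f))
l(B) = B**2 - 4*B
X(N, T) = T + 2*sqrt(3) (X(N, T) = (4*(-4 + 4) + T) + sqrt(2)*sqrt(6) = (4*0 + T) + 2*sqrt(3) = (0 + T) + 2*sqrt(3) = T + 2*sqrt(3))
290*X(-42, H) = 290*(-50/3 + 2*sqrt(3)) = -14500/3 + 580*sqrt(3)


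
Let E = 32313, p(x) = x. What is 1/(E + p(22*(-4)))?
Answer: 1/32225 ≈ 3.1032e-5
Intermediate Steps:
1/(E + p(22*(-4))) = 1/(32313 + 22*(-4)) = 1/(32313 - 88) = 1/32225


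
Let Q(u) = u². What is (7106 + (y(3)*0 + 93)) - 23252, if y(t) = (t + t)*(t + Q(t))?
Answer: -16053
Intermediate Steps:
y(t) = 2*t*(t + t²) (y(t) = (t + t)*(t + t²) = (2*t)*(t + t²) = 2*t*(t + t²))
(7106 + (y(3)*0 + 93)) - 23252 = (7106 + ((2*3²*(1 + 3))*0 + 93)) - 23252 = (7106 + ((2*9*4)*0 + 93)) - 23252 = (7106 + (72*0 + 93)) - 23252 = (7106 + (0 + 93)) - 23252 = (7106 + 93) - 23252 = 7199 - 23252 = -16053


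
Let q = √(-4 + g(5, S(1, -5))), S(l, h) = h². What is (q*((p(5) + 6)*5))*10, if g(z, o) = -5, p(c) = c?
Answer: 1650*I ≈ 1650.0*I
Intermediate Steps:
q = 3*I (q = √(-4 - 5) = √(-9) = 3*I ≈ 3.0*I)
(q*((p(5) + 6)*5))*10 = ((3*I)*((5 + 6)*5))*10 = ((3*I)*(11*5))*10 = ((3*I)*55)*10 = (165*I)*10 = 1650*I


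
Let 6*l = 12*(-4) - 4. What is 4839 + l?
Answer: 14491/3 ≈ 4830.3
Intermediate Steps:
l = -26/3 (l = (12*(-4) - 4)/6 = (-48 - 4)/6 = (⅙)*(-52) = -26/3 ≈ -8.6667)
4839 + l = 4839 - 26/3 = 14491/3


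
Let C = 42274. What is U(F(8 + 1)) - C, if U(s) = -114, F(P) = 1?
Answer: -42388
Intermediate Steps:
U(F(8 + 1)) - C = -114 - 1*42274 = -114 - 42274 = -42388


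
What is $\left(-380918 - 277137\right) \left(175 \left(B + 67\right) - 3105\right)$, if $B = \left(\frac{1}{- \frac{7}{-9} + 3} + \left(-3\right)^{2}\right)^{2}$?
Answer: $- \frac{17984047610225}{1156} \approx -1.5557 \cdot 10^{10}$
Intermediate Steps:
$B = \frac{99225}{1156}$ ($B = \left(\frac{1}{\left(-7\right) \left(- \frac{1}{9}\right) + 3} + 9\right)^{2} = \left(\frac{1}{\frac{7}{9} + 3} + 9\right)^{2} = \left(\frac{1}{\frac{34}{9}} + 9\right)^{2} = \left(\frac{9}{34} + 9\right)^{2} = \left(\frac{315}{34}\right)^{2} = \frac{99225}{1156} \approx 85.835$)
$\left(-380918 - 277137\right) \left(175 \left(B + 67\right) - 3105\right) = \left(-380918 - 277137\right) \left(175 \left(\frac{99225}{1156} + 67\right) - 3105\right) = - 658055 \left(175 \cdot \frac{176677}{1156} - 3105\right) = - 658055 \left(\frac{30918475}{1156} - 3105\right) = \left(-658055\right) \frac{27329095}{1156} = - \frac{17984047610225}{1156}$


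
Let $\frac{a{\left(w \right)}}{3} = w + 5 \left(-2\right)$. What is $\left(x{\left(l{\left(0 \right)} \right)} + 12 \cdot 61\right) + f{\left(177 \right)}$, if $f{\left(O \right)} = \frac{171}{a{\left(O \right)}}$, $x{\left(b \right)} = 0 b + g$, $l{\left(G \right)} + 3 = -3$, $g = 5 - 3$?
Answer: $\frac{122635}{167} \approx 734.34$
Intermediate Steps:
$g = 2$
$l{\left(G \right)} = -6$ ($l{\left(G \right)} = -3 - 3 = -6$)
$x{\left(b \right)} = 2$ ($x{\left(b \right)} = 0 b + 2 = 0 + 2 = 2$)
$a{\left(w \right)} = -30 + 3 w$ ($a{\left(w \right)} = 3 \left(w + 5 \left(-2\right)\right) = 3 \left(w - 10\right) = 3 \left(-10 + w\right) = -30 + 3 w$)
$f{\left(O \right)} = \frac{171}{-30 + 3 O}$
$\left(x{\left(l{\left(0 \right)} \right)} + 12 \cdot 61\right) + f{\left(177 \right)} = \left(2 + 12 \cdot 61\right) + \frac{57}{-10 + 177} = \left(2 + 732\right) + \frac{57}{167} = 734 + 57 \cdot \frac{1}{167} = 734 + \frac{57}{167} = \frac{122635}{167}$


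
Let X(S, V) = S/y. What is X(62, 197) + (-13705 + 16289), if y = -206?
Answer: 266121/103 ≈ 2583.7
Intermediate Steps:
X(S, V) = -S/206 (X(S, V) = S/(-206) = S*(-1/206) = -S/206)
X(62, 197) + (-13705 + 16289) = -1/206*62 + (-13705 + 16289) = -31/103 + 2584 = 266121/103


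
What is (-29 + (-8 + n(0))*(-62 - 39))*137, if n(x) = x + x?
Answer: 106723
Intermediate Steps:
n(x) = 2*x
(-29 + (-8 + n(0))*(-62 - 39))*137 = (-29 + (-8 + 2*0)*(-62 - 39))*137 = (-29 + (-8 + 0)*(-101))*137 = (-29 - 8*(-101))*137 = (-29 + 808)*137 = 779*137 = 106723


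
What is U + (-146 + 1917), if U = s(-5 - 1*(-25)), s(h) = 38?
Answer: 1809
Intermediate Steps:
U = 38
U + (-146 + 1917) = 38 + (-146 + 1917) = 38 + 1771 = 1809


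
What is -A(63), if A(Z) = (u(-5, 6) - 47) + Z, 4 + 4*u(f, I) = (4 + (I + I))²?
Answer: -79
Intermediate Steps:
u(f, I) = -1 + (4 + 2*I)²/4 (u(f, I) = -1 + (4 + (I + I))²/4 = -1 + (4 + 2*I)²/4)
A(Z) = 16 + Z (A(Z) = ((-1 + (2 + 6)²) - 47) + Z = ((-1 + 8²) - 47) + Z = ((-1 + 64) - 47) + Z = (63 - 47) + Z = 16 + Z)
-A(63) = -(16 + 63) = -1*79 = -79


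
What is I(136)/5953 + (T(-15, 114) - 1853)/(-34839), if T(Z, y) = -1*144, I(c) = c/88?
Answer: 131361814/2281362237 ≈ 0.057580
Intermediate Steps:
I(c) = c/88 (I(c) = c*(1/88) = c/88)
T(Z, y) = -144
I(136)/5953 + (T(-15, 114) - 1853)/(-34839) = ((1/88)*136)/5953 + (-144 - 1853)/(-34839) = (17/11)*(1/5953) - 1997*(-1/34839) = 17/65483 + 1997/34839 = 131361814/2281362237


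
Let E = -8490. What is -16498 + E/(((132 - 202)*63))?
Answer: -2424923/147 ≈ -16496.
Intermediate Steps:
-16498 + E/(((132 - 202)*63)) = -16498 - 8490*1/(63*(132 - 202)) = -16498 - 8490/((-70*63)) = -16498 - 8490/(-4410) = -16498 - 8490*(-1/4410) = -16498 + 283/147 = -2424923/147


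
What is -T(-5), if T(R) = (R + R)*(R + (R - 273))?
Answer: -2830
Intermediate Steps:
T(R) = 2*R*(-273 + 2*R) (T(R) = (2*R)*(R + (-273 + R)) = (2*R)*(-273 + 2*R) = 2*R*(-273 + 2*R))
-T(-5) = -2*(-5)*(-273 + 2*(-5)) = -2*(-5)*(-273 - 10) = -2*(-5)*(-283) = -1*2830 = -2830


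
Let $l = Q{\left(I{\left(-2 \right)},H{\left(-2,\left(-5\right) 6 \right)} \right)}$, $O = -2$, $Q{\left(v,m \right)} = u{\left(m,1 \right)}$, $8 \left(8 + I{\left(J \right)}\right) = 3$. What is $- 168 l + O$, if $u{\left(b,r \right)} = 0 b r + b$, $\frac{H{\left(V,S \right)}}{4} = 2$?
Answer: $-1346$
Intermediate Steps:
$H{\left(V,S \right)} = 8$ ($H{\left(V,S \right)} = 4 \cdot 2 = 8$)
$I{\left(J \right)} = - \frac{61}{8}$ ($I{\left(J \right)} = -8 + \frac{1}{8} \cdot 3 = -8 + \frac{3}{8} = - \frac{61}{8}$)
$u{\left(b,r \right)} = b$ ($u{\left(b,r \right)} = 0 r + b = 0 + b = b$)
$Q{\left(v,m \right)} = m$
$l = 8$
$- 168 l + O = \left(-168\right) 8 - 2 = -1344 - 2 = -1346$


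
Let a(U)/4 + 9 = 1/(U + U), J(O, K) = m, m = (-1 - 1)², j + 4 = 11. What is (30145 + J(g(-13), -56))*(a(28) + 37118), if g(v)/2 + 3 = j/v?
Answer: 2235974743/2 ≈ 1.1180e+9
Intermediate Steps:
j = 7 (j = -4 + 11 = 7)
g(v) = -6 + 14/v (g(v) = -6 + 2*(7/v) = -6 + 14/v)
m = 4 (m = (-2)² = 4)
J(O, K) = 4
a(U) = -36 + 2/U (a(U) = -36 + 4/(U + U) = -36 + 4/((2*U)) = -36 + 4*(1/(2*U)) = -36 + 2/U)
(30145 + J(g(-13), -56))*(a(28) + 37118) = (30145 + 4)*((-36 + 2/28) + 37118) = 30149*((-36 + 2*(1/28)) + 37118) = 30149*((-36 + 1/14) + 37118) = 30149*(-503/14 + 37118) = 30149*(519149/14) = 2235974743/2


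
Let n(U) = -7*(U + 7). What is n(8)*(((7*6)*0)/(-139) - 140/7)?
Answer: 2100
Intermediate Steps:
n(U) = -49 - 7*U (n(U) = -7*(7 + U) = -49 - 7*U)
n(8)*(((7*6)*0)/(-139) - 140/7) = (-49 - 7*8)*(((7*6)*0)/(-139) - 140/7) = (-49 - 56)*((42*0)*(-1/139) - 140*⅐) = -105*(0*(-1/139) - 20) = -105*(0 - 20) = -105*(-20) = 2100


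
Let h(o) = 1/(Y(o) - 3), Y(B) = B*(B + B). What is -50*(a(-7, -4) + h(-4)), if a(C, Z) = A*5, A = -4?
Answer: 28950/29 ≈ 998.28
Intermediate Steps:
Y(B) = 2*B² (Y(B) = B*(2*B) = 2*B²)
a(C, Z) = -20 (a(C, Z) = -4*5 = -20)
h(o) = 1/(-3 + 2*o²) (h(o) = 1/(2*o² - 3) = 1/(-3 + 2*o²))
-50*(a(-7, -4) + h(-4)) = -50*(-20 + 1/(-3 + 2*(-4)²)) = -50*(-20 + 1/(-3 + 2*16)) = -50*(-20 + 1/(-3 + 32)) = -50*(-20 + 1/29) = -50*(-579/29) = 28950/29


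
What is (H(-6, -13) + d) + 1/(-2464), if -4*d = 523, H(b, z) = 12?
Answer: -292601/2464 ≈ -118.75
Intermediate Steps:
d = -523/4 (d = -1/4*523 = -523/4 ≈ -130.75)
(H(-6, -13) + d) + 1/(-2464) = (12 - 523/4) + 1/(-2464) = -475/4 - 1/2464 = -292601/2464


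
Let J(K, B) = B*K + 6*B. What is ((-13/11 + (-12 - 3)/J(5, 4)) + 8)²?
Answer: 81225/1936 ≈ 41.955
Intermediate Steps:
J(K, B) = 6*B + B*K
((-13/11 + (-12 - 3)/J(5, 4)) + 8)² = ((-13/11 + (-12 - 3)/((4*(6 + 5)))) + 8)² = ((-13*1/11 - 15/(4*11)) + 8)² = ((-13/11 - 15/44) + 8)² = (-67/44 + 8)² = (285/44)² = 81225/1936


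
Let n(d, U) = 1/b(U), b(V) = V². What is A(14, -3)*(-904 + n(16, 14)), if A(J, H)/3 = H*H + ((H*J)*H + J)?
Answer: -79200801/196 ≈ -4.0409e+5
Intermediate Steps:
n(d, U) = U⁻² (n(d, U) = 1/(U²) = U⁻²)
A(J, H) = 3*J + 3*H² + 3*J*H² (A(J, H) = 3*(H*H + ((H*J)*H + J)) = 3*(H² + (J*H² + J)) = 3*(H² + (J + J*H²)) = 3*(J + H² + J*H²) = 3*J + 3*H² + 3*J*H²)
A(14, -3)*(-904 + n(16, 14)) = (3*14 + 3*(-3)² + 3*14*(-3)²)*(-904 + 14⁻²) = (42 + 3*9 + 3*14*9)*(-904 + 1/196) = (42 + 27 + 378)*(-177183/196) = 447*(-177183/196) = -79200801/196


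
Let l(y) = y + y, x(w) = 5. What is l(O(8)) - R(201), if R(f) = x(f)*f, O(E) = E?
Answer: -989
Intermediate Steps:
l(y) = 2*y
R(f) = 5*f
l(O(8)) - R(201) = 2*8 - 5*201 = 16 - 1*1005 = 16 - 1005 = -989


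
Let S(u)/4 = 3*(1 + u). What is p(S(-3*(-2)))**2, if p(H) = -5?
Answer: 25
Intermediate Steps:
S(u) = 12 + 12*u (S(u) = 4*(3*(1 + u)) = 4*(3 + 3*u) = 12 + 12*u)
p(S(-3*(-2)))**2 = (-5)**2 = 25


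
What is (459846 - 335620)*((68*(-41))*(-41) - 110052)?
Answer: 528705856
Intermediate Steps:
(459846 - 335620)*((68*(-41))*(-41) - 110052) = 124226*(-2788*(-41) - 110052) = 124226*(114308 - 110052) = 124226*4256 = 528705856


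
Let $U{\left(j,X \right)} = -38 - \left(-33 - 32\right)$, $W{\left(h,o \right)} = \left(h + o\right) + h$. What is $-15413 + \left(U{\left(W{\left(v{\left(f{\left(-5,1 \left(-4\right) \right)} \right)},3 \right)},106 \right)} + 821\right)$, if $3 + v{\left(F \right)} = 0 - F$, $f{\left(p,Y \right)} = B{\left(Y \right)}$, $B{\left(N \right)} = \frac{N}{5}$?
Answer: $-14565$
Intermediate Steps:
$B{\left(N \right)} = \frac{N}{5}$ ($B{\left(N \right)} = N \frac{1}{5} = \frac{N}{5}$)
$f{\left(p,Y \right)} = \frac{Y}{5}$
$v{\left(F \right)} = -3 - F$ ($v{\left(F \right)} = -3 + \left(0 - F\right) = -3 - F$)
$W{\left(h,o \right)} = o + 2 h$
$U{\left(j,X \right)} = 27$ ($U{\left(j,X \right)} = -38 - -65 = -38 + 65 = 27$)
$-15413 + \left(U{\left(W{\left(v{\left(f{\left(-5,1 \left(-4\right) \right)} \right)},3 \right)},106 \right)} + 821\right) = -15413 + \left(27 + 821\right) = -15413 + 848 = -14565$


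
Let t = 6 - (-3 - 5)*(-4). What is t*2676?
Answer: -69576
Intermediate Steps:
t = -26 (t = 6 - (-8)*(-4) = 6 - 1*32 = 6 - 32 = -26)
t*2676 = -26*2676 = -69576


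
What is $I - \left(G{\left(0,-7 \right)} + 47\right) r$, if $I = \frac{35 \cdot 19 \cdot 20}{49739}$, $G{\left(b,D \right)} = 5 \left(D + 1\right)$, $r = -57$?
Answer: $\frac{48210391}{49739} \approx 969.27$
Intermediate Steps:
$G{\left(b,D \right)} = 5 + 5 D$ ($G{\left(b,D \right)} = 5 \left(1 + D\right) = 5 + 5 D$)
$I = \frac{13300}{49739}$ ($I = 665 \cdot 20 \cdot \frac{1}{49739} = 13300 \cdot \frac{1}{49739} = \frac{13300}{49739} \approx 0.2674$)
$I - \left(G{\left(0,-7 \right)} + 47\right) r = \frac{13300}{49739} - \left(\left(5 + 5 \left(-7\right)\right) + 47\right) \left(-57\right) = \frac{13300}{49739} - \left(\left(5 - 35\right) + 47\right) \left(-57\right) = \frac{13300}{49739} - \left(-30 + 47\right) \left(-57\right) = \frac{13300}{49739} - 17 \left(-57\right) = \frac{13300}{49739} - -969 = \frac{13300}{49739} + 969 = \frac{48210391}{49739}$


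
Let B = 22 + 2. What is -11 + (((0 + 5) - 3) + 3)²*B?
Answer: 589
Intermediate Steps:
B = 24
-11 + (((0 + 5) - 3) + 3)²*B = -11 + (((0 + 5) - 3) + 3)²*24 = -11 + ((5 - 3) + 3)²*24 = -11 + (2 + 3)²*24 = -11 + 5²*24 = -11 + 25*24 = -11 + 600 = 589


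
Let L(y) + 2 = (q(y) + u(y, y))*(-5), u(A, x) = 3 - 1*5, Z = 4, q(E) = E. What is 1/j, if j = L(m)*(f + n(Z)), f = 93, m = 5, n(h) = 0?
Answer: -1/1581 ≈ -0.00063251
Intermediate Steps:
u(A, x) = -2 (u(A, x) = 3 - 5 = -2)
L(y) = 8 - 5*y (L(y) = -2 + (y - 2)*(-5) = -2 + (-2 + y)*(-5) = -2 + (10 - 5*y) = 8 - 5*y)
j = -1581 (j = (8 - 5*5)*(93 + 0) = (8 - 25)*93 = -17*93 = -1581)
1/j = 1/(-1581) = -1/1581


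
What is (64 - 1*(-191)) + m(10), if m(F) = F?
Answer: 265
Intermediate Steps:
(64 - 1*(-191)) + m(10) = (64 - 1*(-191)) + 10 = (64 + 191) + 10 = 255 + 10 = 265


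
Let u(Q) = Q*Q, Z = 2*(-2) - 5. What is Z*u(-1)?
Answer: -9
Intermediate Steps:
Z = -9 (Z = -4 - 5 = -9)
u(Q) = Q²
Z*u(-1) = -9*(-1)² = -9*1 = -9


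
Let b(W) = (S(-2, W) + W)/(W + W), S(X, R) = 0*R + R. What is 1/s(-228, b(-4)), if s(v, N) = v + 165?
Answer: -1/63 ≈ -0.015873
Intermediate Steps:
S(X, R) = R (S(X, R) = 0 + R = R)
b(W) = 1 (b(W) = (W + W)/(W + W) = (2*W)/((2*W)) = (2*W)*(1/(2*W)) = 1)
s(v, N) = 165 + v
1/s(-228, b(-4)) = 1/(165 - 228) = 1/(-63) = -1/63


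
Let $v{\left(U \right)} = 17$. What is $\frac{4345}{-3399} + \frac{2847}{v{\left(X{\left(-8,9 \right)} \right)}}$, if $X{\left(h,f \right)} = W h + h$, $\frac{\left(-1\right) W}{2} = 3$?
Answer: $\frac{873008}{5253} \approx 166.19$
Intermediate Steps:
$W = -6$ ($W = \left(-2\right) 3 = -6$)
$X{\left(h,f \right)} = - 5 h$ ($X{\left(h,f \right)} = - 6 h + h = - 5 h$)
$\frac{4345}{-3399} + \frac{2847}{v{\left(X{\left(-8,9 \right)} \right)}} = \frac{4345}{-3399} + \frac{2847}{17} = 4345 \left(- \frac{1}{3399}\right) + 2847 \cdot \frac{1}{17} = - \frac{395}{309} + \frac{2847}{17} = \frac{873008}{5253}$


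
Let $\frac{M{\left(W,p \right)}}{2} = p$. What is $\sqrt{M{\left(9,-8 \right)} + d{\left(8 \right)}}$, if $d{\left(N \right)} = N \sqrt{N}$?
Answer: $4 \sqrt{-1 + \sqrt{2}} \approx 2.5744$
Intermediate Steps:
$M{\left(W,p \right)} = 2 p$
$d{\left(N \right)} = N^{\frac{3}{2}}$
$\sqrt{M{\left(9,-8 \right)} + d{\left(8 \right)}} = \sqrt{2 \left(-8\right) + 8^{\frac{3}{2}}} = \sqrt{-16 + 16 \sqrt{2}}$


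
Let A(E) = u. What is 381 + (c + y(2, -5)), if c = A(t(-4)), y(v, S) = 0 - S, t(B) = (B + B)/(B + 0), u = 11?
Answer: 397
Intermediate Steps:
t(B) = 2 (t(B) = (2*B)/B = 2)
A(E) = 11
y(v, S) = -S
c = 11
381 + (c + y(2, -5)) = 381 + (11 - 1*(-5)) = 381 + (11 + 5) = 381 + 16 = 397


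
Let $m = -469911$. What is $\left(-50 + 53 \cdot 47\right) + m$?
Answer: $-467470$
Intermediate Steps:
$\left(-50 + 53 \cdot 47\right) + m = \left(-50 + 53 \cdot 47\right) - 469911 = \left(-50 + 2491\right) - 469911 = 2441 - 469911 = -467470$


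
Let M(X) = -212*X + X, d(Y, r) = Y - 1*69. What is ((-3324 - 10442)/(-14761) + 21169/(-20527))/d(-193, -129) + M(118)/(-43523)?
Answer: 1977847789363793/3455106010916222 ≈ 0.57244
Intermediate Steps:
d(Y, r) = -69 + Y (d(Y, r) = Y - 69 = -69 + Y)
M(X) = -211*X
((-3324 - 10442)/(-14761) + 21169/(-20527))/d(-193, -129) + M(118)/(-43523) = ((-3324 - 10442)/(-14761) + 21169/(-20527))/(-69 - 193) - 211*118/(-43523) = (-13766*(-1/14761) + 21169*(-1/20527))/(-262) - 24898*(-1/43523) = (13766/14761 - 21169/20527)*(-1/262) + 24898/43523 = -29900927/302999047*(-1/262) + 24898/43523 = 29900927/79385750314 + 24898/43523 = 1977847789363793/3455106010916222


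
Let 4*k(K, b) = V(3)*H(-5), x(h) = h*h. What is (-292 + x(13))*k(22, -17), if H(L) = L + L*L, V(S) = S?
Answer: -1845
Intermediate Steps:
x(h) = h²
H(L) = L + L²
k(K, b) = 15 (k(K, b) = (3*(-5*(1 - 5)))/4 = (3*(-5*(-4)))/4 = (3*20)/4 = (¼)*60 = 15)
(-292 + x(13))*k(22, -17) = (-292 + 13²)*15 = (-292 + 169)*15 = -123*15 = -1845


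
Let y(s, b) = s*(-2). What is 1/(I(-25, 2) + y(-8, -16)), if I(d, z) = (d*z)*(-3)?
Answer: 1/166 ≈ 0.0060241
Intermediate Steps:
I(d, z) = -3*d*z
y(s, b) = -2*s
1/(I(-25, 2) + y(-8, -16)) = 1/(-3*(-25)*2 - 2*(-8)) = 1/(150 + 16) = 1/166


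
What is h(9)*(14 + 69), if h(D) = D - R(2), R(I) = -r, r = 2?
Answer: 913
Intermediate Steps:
R(I) = -2 (R(I) = -1*2 = -2)
h(D) = 2 + D (h(D) = D - 1*(-2) = D + 2 = 2 + D)
h(9)*(14 + 69) = (2 + 9)*(14 + 69) = 11*83 = 913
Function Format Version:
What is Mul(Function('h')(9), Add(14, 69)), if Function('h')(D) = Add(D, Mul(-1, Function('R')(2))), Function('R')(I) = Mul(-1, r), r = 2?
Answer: 913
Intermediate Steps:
Function('R')(I) = -2 (Function('R')(I) = Mul(-1, 2) = -2)
Function('h')(D) = Add(2, D) (Function('h')(D) = Add(D, Mul(-1, -2)) = Add(D, 2) = Add(2, D))
Mul(Function('h')(9), Add(14, 69)) = Mul(Add(2, 9), Add(14, 69)) = Mul(11, 83) = 913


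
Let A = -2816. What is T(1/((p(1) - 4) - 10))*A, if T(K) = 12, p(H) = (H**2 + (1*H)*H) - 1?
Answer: -33792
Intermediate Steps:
p(H) = -1 + 2*H**2 (p(H) = (H**2 + H*H) - 1 = (H**2 + H**2) - 1 = 2*H**2 - 1 = -1 + 2*H**2)
T(1/((p(1) - 4) - 10))*A = 12*(-2816) = -33792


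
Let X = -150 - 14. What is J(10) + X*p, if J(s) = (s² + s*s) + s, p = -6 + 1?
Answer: 1030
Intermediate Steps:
p = -5
X = -164
J(s) = s + 2*s² (J(s) = (s² + s²) + s = 2*s² + s = s + 2*s²)
J(10) + X*p = 10*(1 + 2*10) - 164*(-5) = 10*(1 + 20) + 820 = 10*21 + 820 = 210 + 820 = 1030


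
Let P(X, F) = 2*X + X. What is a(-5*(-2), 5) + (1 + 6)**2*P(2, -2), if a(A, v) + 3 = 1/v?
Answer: 1456/5 ≈ 291.20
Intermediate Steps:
P(X, F) = 3*X
a(A, v) = -3 + 1/v
a(-5*(-2), 5) + (1 + 6)**2*P(2, -2) = (-3 + 1/5) + (1 + 6)**2*(3*2) = (-3 + 1/5) + 7**2*6 = -14/5 + 49*6 = -14/5 + 294 = 1456/5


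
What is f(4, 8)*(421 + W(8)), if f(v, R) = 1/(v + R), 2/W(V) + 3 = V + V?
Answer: 1825/52 ≈ 35.096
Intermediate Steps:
W(V) = 2/(-3 + 2*V) (W(V) = 2/(-3 + (V + V)) = 2/(-3 + 2*V))
f(v, R) = 1/(R + v)
f(4, 8)*(421 + W(8)) = (421 + 2/(-3 + 2*8))/(8 + 4) = (421 + 2/(-3 + 16))/12 = (421 + 2/13)/12 = (1/12)*(5475/13) = 1825/52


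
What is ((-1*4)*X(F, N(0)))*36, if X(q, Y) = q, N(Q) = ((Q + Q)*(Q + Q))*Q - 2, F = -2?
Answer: 288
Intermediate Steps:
N(Q) = -2 + 4*Q**3 (N(Q) = ((2*Q)*(2*Q))*Q - 2 = (4*Q**2)*Q - 2 = 4*Q**3 - 2 = -2 + 4*Q**3)
((-1*4)*X(F, N(0)))*36 = (-1*4*(-2))*36 = -4*(-2)*36 = 8*36 = 288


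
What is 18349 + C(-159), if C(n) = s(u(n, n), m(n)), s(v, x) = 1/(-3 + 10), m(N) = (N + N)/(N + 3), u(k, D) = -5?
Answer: 128444/7 ≈ 18349.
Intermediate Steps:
m(N) = 2*N/(3 + N) (m(N) = (2*N)/(3 + N) = 2*N/(3 + N))
s(v, x) = ⅐ (s(v, x) = 1/7 = ⅐)
C(n) = ⅐
18349 + C(-159) = 18349 + ⅐ = 128444/7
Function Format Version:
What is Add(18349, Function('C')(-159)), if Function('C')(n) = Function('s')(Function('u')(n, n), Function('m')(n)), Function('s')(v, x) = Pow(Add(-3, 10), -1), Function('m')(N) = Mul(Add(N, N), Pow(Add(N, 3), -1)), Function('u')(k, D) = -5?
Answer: Rational(128444, 7) ≈ 18349.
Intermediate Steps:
Function('m')(N) = Mul(2, N, Pow(Add(3, N), -1)) (Function('m')(N) = Mul(Mul(2, N), Pow(Add(3, N), -1)) = Mul(2, N, Pow(Add(3, N), -1)))
Function('s')(v, x) = Rational(1, 7) (Function('s')(v, x) = Pow(7, -1) = Rational(1, 7))
Function('C')(n) = Rational(1, 7)
Add(18349, Function('C')(-159)) = Add(18349, Rational(1, 7)) = Rational(128444, 7)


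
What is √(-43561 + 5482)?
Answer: 3*I*√4231 ≈ 195.14*I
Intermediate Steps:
√(-43561 + 5482) = √(-38079) = 3*I*√4231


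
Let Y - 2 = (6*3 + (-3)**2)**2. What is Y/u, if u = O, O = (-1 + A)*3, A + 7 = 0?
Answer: -731/24 ≈ -30.458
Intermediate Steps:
A = -7 (A = -7 + 0 = -7)
O = -24 (O = (-1 - 7)*3 = -8*3 = -24)
u = -24
Y = 731 (Y = 2 + (6*3 + (-3)**2)**2 = 2 + (18 + 9)**2 = 2 + 27**2 = 2 + 729 = 731)
Y/u = 731/(-24) = 731*(-1/24) = -731/24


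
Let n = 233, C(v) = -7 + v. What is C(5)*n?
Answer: -466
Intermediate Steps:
C(5)*n = (-7 + 5)*233 = -2*233 = -466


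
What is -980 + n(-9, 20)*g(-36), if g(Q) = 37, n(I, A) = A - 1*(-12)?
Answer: 204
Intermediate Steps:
n(I, A) = 12 + A (n(I, A) = A + 12 = 12 + A)
-980 + n(-9, 20)*g(-36) = -980 + (12 + 20)*37 = -980 + 32*37 = -980 + 1184 = 204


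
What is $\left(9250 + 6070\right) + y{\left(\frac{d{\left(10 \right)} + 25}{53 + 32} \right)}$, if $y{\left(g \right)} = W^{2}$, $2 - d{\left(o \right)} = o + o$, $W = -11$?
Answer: $15441$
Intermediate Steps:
$d{\left(o \right)} = 2 - 2 o$ ($d{\left(o \right)} = 2 - \left(o + o\right) = 2 - 2 o$)
$y{\left(g \right)} = 121$ ($y{\left(g \right)} = \left(-11\right)^{2} = 121$)
$\left(9250 + 6070\right) + y{\left(\frac{d{\left(10 \right)} + 25}{53 + 32} \right)} = \left(9250 + 6070\right) + 121 = 15320 + 121 = 15441$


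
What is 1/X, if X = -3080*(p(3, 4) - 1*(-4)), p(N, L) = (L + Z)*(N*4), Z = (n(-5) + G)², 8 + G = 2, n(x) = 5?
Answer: -1/197120 ≈ -5.0731e-6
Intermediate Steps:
G = -6 (G = -8 + 2 = -6)
Z = 1 (Z = (5 - 6)² = (-1)² = 1)
p(N, L) = 4*N*(1 + L) (p(N, L) = (L + 1)*(N*4) = (1 + L)*(4*N) = 4*N*(1 + L))
X = -197120 (X = -3080*(4*3*(1 + 4) - 1*(-4)) = -3080*(4*3*5 + 4) = -3080*(60 + 4) = -3080*64 = -197120)
1/X = 1/(-197120) = -1/197120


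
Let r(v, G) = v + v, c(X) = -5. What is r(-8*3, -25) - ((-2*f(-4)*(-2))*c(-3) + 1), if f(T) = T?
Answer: -129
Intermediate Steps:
r(v, G) = 2*v
r(-8*3, -25) - ((-2*f(-4)*(-2))*c(-3) + 1) = 2*(-8*3) - ((-2*(-4)*(-2))*(-5) + 1) = 2*(-24) - ((8*(-2))*(-5) + 1) = -48 - (-16*(-5) + 1) = -48 - (80 + 1) = -48 - 1*81 = -48 - 81 = -129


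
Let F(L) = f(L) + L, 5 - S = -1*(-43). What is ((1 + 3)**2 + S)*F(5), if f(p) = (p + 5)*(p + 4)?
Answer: -2090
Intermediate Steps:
S = -38 (S = 5 - (-1)*(-43) = 5 - 1*43 = 5 - 43 = -38)
f(p) = (4 + p)*(5 + p) (f(p) = (5 + p)*(4 + p) = (4 + p)*(5 + p))
F(L) = 20 + L**2 + 10*L (F(L) = (20 + L**2 + 9*L) + L = 20 + L**2 + 10*L)
((1 + 3)**2 + S)*F(5) = ((1 + 3)**2 - 38)*(20 + 5**2 + 10*5) = (4**2 - 38)*(20 + 25 + 50) = (16 - 38)*95 = -22*95 = -2090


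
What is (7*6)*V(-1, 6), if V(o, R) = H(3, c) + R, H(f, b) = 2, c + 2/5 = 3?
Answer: 336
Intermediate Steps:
c = 13/5 (c = -2/5 + 3 = 13/5 ≈ 2.6000)
V(o, R) = 2 + R
(7*6)*V(-1, 6) = (7*6)*(2 + 6) = 42*8 = 336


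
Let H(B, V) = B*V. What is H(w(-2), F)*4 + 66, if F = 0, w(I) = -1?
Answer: 66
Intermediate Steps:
H(w(-2), F)*4 + 66 = -1*0*4 + 66 = 0*4 + 66 = 0 + 66 = 66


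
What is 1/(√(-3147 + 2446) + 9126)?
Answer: 9126/83284577 - I*√701/83284577 ≈ 0.00010958 - 3.179e-7*I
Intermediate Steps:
1/(√(-3147 + 2446) + 9126) = 1/(√(-701) + 9126) = 1/(I*√701 + 9126) = 1/(9126 + I*√701)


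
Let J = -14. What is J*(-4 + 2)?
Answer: 28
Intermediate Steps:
J*(-4 + 2) = -14*(-4 + 2) = -14*(-2) = 28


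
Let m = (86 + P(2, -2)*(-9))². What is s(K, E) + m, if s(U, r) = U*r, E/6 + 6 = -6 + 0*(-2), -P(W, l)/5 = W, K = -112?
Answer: 39040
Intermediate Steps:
P(W, l) = -5*W
E = -72 (E = -36 + 6*(-6 + 0*(-2)) = -36 + 6*(-6 + 0) = -36 + 6*(-6) = -36 - 36 = -72)
m = 30976 (m = (86 - 5*2*(-9))² = (86 - 10*(-9))² = (86 + 90)² = 176² = 30976)
s(K, E) + m = -112*(-72) + 30976 = 8064 + 30976 = 39040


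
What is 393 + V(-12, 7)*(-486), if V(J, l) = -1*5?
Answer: 2823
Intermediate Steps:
V(J, l) = -5
393 + V(-12, 7)*(-486) = 393 - 5*(-486) = 393 + 2430 = 2823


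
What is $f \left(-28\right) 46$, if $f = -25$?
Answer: $32200$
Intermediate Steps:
$f \left(-28\right) 46 = \left(-25\right) \left(-28\right) 46 = 700 \cdot 46 = 32200$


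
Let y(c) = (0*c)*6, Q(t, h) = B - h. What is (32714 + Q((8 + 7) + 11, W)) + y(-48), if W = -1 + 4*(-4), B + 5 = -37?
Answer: 32689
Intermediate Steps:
B = -42 (B = -5 - 37 = -42)
W = -17 (W = -1 - 16 = -17)
Q(t, h) = -42 - h
y(c) = 0 (y(c) = 0*6 = 0)
(32714 + Q((8 + 7) + 11, W)) + y(-48) = (32714 + (-42 - 1*(-17))) + 0 = (32714 + (-42 + 17)) + 0 = (32714 - 25) + 0 = 32689 + 0 = 32689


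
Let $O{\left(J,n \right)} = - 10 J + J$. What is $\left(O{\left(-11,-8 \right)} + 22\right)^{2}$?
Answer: $14641$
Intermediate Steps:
$O{\left(J,n \right)} = - 9 J$
$\left(O{\left(-11,-8 \right)} + 22\right)^{2} = \left(\left(-9\right) \left(-11\right) + 22\right)^{2} = \left(99 + 22\right)^{2} = 121^{2} = 14641$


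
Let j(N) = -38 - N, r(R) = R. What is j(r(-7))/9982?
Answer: -1/322 ≈ -0.0031056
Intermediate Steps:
j(r(-7))/9982 = (-38 - 1*(-7))/9982 = (-38 + 7)*(1/9982) = -31*1/9982 = -1/322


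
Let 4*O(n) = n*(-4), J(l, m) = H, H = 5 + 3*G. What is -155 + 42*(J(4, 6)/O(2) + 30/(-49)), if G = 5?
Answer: -4205/7 ≈ -600.71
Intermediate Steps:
H = 20 (H = 5 + 3*5 = 5 + 15 = 20)
J(l, m) = 20
O(n) = -n (O(n) = (n*(-4))/4 = (-4*n)/4 = -n)
-155 + 42*(J(4, 6)/O(2) + 30/(-49)) = -155 + 42*(20/((-1*2)) + 30/(-49)) = -155 + 42*(20/(-2) + 30*(-1/49)) = -155 + 42*(20*(-½) - 30/49) = -155 + 42*(-10 - 30/49) = -155 + 42*(-520/49) = -155 - 3120/7 = -4205/7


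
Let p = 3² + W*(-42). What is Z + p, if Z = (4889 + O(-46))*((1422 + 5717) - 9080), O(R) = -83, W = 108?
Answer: -9332973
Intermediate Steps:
p = -4527 (p = 3² + 108*(-42) = 9 - 4536 = -4527)
Z = -9328446 (Z = (4889 - 83)*((1422 + 5717) - 9080) = 4806*(7139 - 9080) = 4806*(-1941) = -9328446)
Z + p = -9328446 - 4527 = -9332973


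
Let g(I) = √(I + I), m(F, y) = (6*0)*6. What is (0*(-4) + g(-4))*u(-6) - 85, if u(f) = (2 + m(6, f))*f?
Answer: -85 - 24*I*√2 ≈ -85.0 - 33.941*I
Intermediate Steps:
m(F, y) = 0 (m(F, y) = 0*6 = 0)
g(I) = √2*√I (g(I) = √(2*I) = √2*√I)
u(f) = 2*f (u(f) = (2 + 0)*f = 2*f)
(0*(-4) + g(-4))*u(-6) - 85 = (0*(-4) + √2*√(-4))*(2*(-6)) - 85 = (0 + √2*(2*I))*(-12) - 85 = (0 + 2*I*√2)*(-12) - 85 = (2*I*√2)*(-12) - 85 = -24*I*√2 - 85 = -85 - 24*I*√2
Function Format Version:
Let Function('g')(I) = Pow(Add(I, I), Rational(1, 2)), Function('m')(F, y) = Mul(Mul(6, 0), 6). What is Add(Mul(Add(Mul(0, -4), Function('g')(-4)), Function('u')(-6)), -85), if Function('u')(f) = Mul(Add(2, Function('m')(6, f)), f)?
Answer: Add(-85, Mul(-24, I, Pow(2, Rational(1, 2)))) ≈ Add(-85.000, Mul(-33.941, I))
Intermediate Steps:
Function('m')(F, y) = 0 (Function('m')(F, y) = Mul(0, 6) = 0)
Function('g')(I) = Mul(Pow(2, Rational(1, 2)), Pow(I, Rational(1, 2))) (Function('g')(I) = Pow(Mul(2, I), Rational(1, 2)) = Mul(Pow(2, Rational(1, 2)), Pow(I, Rational(1, 2))))
Function('u')(f) = Mul(2, f) (Function('u')(f) = Mul(Add(2, 0), f) = Mul(2, f))
Add(Mul(Add(Mul(0, -4), Function('g')(-4)), Function('u')(-6)), -85) = Add(Mul(Add(Mul(0, -4), Mul(Pow(2, Rational(1, 2)), Pow(-4, Rational(1, 2)))), Mul(2, -6)), -85) = Add(Mul(Add(0, Mul(Pow(2, Rational(1, 2)), Mul(2, I))), -12), -85) = Add(Mul(Add(0, Mul(2, I, Pow(2, Rational(1, 2)))), -12), -85) = Add(Mul(Mul(2, I, Pow(2, Rational(1, 2))), -12), -85) = Add(Mul(-24, I, Pow(2, Rational(1, 2))), -85) = Add(-85, Mul(-24, I, Pow(2, Rational(1, 2))))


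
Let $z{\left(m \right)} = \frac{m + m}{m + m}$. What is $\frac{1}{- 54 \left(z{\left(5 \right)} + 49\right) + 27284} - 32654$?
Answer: $- \frac{802765935}{24584} \approx -32654.0$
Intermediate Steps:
$z{\left(m \right)} = 1$ ($z{\left(m \right)} = \frac{2 m}{2 m} = 2 m \frac{1}{2 m} = 1$)
$\frac{1}{- 54 \left(z{\left(5 \right)} + 49\right) + 27284} - 32654 = \frac{1}{- 54 \left(1 + 49\right) + 27284} - 32654 = \frac{1}{\left(-54\right) 50 + 27284} - 32654 = \frac{1}{-2700 + 27284} - 32654 = \frac{1}{24584} - 32654 = - \frac{802765935}{24584}$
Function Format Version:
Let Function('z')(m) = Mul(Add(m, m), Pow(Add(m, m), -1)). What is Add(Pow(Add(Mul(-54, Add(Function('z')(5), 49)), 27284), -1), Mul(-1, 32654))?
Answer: Rational(-802765935, 24584) ≈ -32654.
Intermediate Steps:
Function('z')(m) = 1 (Function('z')(m) = Mul(Mul(2, m), Pow(Mul(2, m), -1)) = Mul(Mul(2, m), Mul(Rational(1, 2), Pow(m, -1))) = 1)
Add(Pow(Add(Mul(-54, Add(Function('z')(5), 49)), 27284), -1), Mul(-1, 32654)) = Add(Pow(Add(Mul(-54, Add(1, 49)), 27284), -1), Mul(-1, 32654)) = Add(Pow(Add(Mul(-54, 50), 27284), -1), -32654) = Add(Pow(Add(-2700, 27284), -1), -32654) = Add(Pow(24584, -1), -32654) = Add(Rational(1, 24584), -32654) = Rational(-802765935, 24584)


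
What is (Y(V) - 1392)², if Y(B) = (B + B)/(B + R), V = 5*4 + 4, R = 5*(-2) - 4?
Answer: 48108096/25 ≈ 1.9243e+6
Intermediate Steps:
R = -14 (R = -10 - 4 = -14)
V = 24 (V = 20 + 4 = 24)
Y(B) = 2*B/(-14 + B) (Y(B) = (B + B)/(B - 14) = (2*B)/(-14 + B) = 2*B/(-14 + B))
(Y(V) - 1392)² = (2*24/(-14 + 24) - 1392)² = (2*24/10 - 1392)² = (2*24*(⅒) - 1392)² = (24/5 - 1392)² = (-6936/5)² = 48108096/25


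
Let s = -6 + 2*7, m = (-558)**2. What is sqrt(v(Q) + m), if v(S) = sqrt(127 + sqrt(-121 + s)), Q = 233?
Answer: sqrt(311364 + sqrt(127 + I*sqrt(113))) ≈ 558.01 + 0.e-4*I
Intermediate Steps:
m = 311364
s = 8 (s = -6 + 14 = 8)
v(S) = sqrt(127 + I*sqrt(113)) (v(S) = sqrt(127 + sqrt(-121 + 8)) = sqrt(127 + sqrt(-113)) = sqrt(127 + I*sqrt(113)))
sqrt(v(Q) + m) = sqrt(sqrt(127 + I*sqrt(113)) + 311364) = sqrt(311364 + sqrt(127 + I*sqrt(113)))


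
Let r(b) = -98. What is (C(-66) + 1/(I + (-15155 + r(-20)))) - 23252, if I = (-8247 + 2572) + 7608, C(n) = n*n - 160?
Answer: -253825921/13320 ≈ -19056.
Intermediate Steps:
C(n) = -160 + n² (C(n) = n² - 160 = -160 + n²)
I = 1933 (I = -5675 + 7608 = 1933)
(C(-66) + 1/(I + (-15155 + r(-20)))) - 23252 = ((-160 + (-66)²) + 1/(1933 + (-15155 - 98))) - 23252 = ((-160 + 4356) + 1/(1933 - 15253)) - 23252 = (4196 + 1/(-13320)) - 23252 = (4196 - 1/13320) - 23252 = 55890719/13320 - 23252 = -253825921/13320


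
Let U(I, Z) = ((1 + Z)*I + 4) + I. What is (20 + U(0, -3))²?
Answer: 576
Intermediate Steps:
U(I, Z) = 4 + I + I*(1 + Z) (U(I, Z) = (I*(1 + Z) + 4) + I = (4 + I*(1 + Z)) + I = 4 + I + I*(1 + Z))
(20 + U(0, -3))² = (20 + (4 + 2*0 + 0*(-3)))² = (20 + (4 + 0 + 0))² = (20 + 4)² = 24² = 576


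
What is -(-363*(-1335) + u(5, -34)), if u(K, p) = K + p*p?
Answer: -485766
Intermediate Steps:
u(K, p) = K + p**2
-(-363*(-1335) + u(5, -34)) = -(-363*(-1335) + (5 + (-34)**2)) = -(484605 + (5 + 1156)) = -(484605 + 1161) = -1*485766 = -485766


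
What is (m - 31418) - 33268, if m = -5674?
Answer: -70360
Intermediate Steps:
(m - 31418) - 33268 = (-5674 - 31418) - 33268 = -37092 - 33268 = -70360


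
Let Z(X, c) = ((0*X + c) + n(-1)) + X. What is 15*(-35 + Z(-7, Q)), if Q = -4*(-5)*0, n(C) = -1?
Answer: -645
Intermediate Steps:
Q = 0 (Q = 20*0 = 0)
Z(X, c) = -1 + X + c (Z(X, c) = ((0*X + c) - 1) + X = ((0 + c) - 1) + X = (c - 1) + X = (-1 + c) + X = -1 + X + c)
15*(-35 + Z(-7, Q)) = 15*(-35 + (-1 - 7 + 0)) = 15*(-35 - 8) = 15*(-43) = -645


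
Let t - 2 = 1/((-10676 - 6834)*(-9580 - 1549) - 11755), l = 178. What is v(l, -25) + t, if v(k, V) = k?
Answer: 35074266301/194857035 ≈ 180.00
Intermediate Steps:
t = 389714071/194857035 (t = 2 + 1/((-10676 - 6834)*(-9580 - 1549) - 11755) = 2 + 1/(-17510*(-11129) - 11755) = 2 + 1/(194868790 - 11755) = 2 + 1/194857035 = 389714071/194857035 ≈ 2.0000)
v(l, -25) + t = 178 + 389714071/194857035 = 35074266301/194857035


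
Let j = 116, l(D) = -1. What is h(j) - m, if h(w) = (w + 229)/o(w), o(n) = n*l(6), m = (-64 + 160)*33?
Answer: -367833/116 ≈ -3171.0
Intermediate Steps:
m = 3168 (m = 96*33 = 3168)
o(n) = -n (o(n) = n*(-1) = -n)
h(w) = -(229 + w)/w (h(w) = (w + 229)/((-w)) = (229 + w)*(-1/w) = -(229 + w)/w)
h(j) - m = (-229 - 1*116)/116 - 1*3168 = (-229 - 116)/116 - 3168 = (1/116)*(-345) - 3168 = -345/116 - 3168 = -367833/116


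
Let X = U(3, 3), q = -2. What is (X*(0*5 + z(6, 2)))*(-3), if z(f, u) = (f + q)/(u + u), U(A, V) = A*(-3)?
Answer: 27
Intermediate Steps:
U(A, V) = -3*A
z(f, u) = (-2 + f)/(2*u) (z(f, u) = (f - 2)/(u + u) = (-2 + f)/((2*u)) = (-2 + f)*(1/(2*u)) = (-2 + f)/(2*u))
X = -9 (X = -3*3 = -9)
(X*(0*5 + z(6, 2)))*(-3) = -9*(0*5 + (½)*(-2 + 6)/2)*(-3) = -9*(0 + (½)*(½)*4)*(-3) = -9*(0 + 1)*(-3) = -9*1*(-3) = -9*(-3) = 27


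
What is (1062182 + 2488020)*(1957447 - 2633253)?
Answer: -2399247812812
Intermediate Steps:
(1062182 + 2488020)*(1957447 - 2633253) = 3550202*(-675806) = -2399247812812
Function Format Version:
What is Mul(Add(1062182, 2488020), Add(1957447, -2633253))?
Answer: -2399247812812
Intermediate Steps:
Mul(Add(1062182, 2488020), Add(1957447, -2633253)) = Mul(3550202, -675806) = -2399247812812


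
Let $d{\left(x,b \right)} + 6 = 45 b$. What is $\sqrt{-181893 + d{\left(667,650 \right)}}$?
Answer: $3 i \sqrt{16961} \approx 390.7 i$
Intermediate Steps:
$d{\left(x,b \right)} = -6 + 45 b$
$\sqrt{-181893 + d{\left(667,650 \right)}} = \sqrt{-181893 + \left(-6 + 45 \cdot 650\right)} = \sqrt{-181893 + \left(-6 + 29250\right)} = \sqrt{-181893 + 29244} = \sqrt{-152649} = 3 i \sqrt{16961}$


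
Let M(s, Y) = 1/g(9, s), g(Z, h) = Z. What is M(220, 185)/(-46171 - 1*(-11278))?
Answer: -1/314037 ≈ -3.1843e-6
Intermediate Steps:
M(s, Y) = 1/9
M(220, 185)/(-46171 - 1*(-11278)) = 1/(9*(-46171 - 1*(-11278))) = 1/(9*(-46171 + 11278)) = (1/9)/(-34893) = (1/9)*(-1/34893) = -1/314037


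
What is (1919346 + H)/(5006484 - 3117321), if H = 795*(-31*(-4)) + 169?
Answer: 2018095/1889163 ≈ 1.0682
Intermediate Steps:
H = 98749 (H = 795*124 + 169 = 98580 + 169 = 98749)
(1919346 + H)/(5006484 - 3117321) = (1919346 + 98749)/(5006484 - 3117321) = 2018095/1889163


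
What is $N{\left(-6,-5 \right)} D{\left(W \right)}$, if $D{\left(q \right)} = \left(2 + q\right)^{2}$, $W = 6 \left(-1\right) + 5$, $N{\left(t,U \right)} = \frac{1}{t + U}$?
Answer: $- \frac{1}{11} \approx -0.090909$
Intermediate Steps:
$N{\left(t,U \right)} = \frac{1}{U + t}$
$W = -1$ ($W = -6 + 5 = -1$)
$N{\left(-6,-5 \right)} D{\left(W \right)} = \frac{\left(2 - 1\right)^{2}}{-5 - 6} = \frac{1^{2}}{-11} = \left(- \frac{1}{11}\right) 1 = - \frac{1}{11}$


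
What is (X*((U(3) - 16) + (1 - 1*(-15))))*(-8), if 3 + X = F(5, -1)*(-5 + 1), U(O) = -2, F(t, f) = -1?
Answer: 16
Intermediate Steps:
X = 1 (X = -3 - (-5 + 1) = -3 - 1*(-4) = -3 + 4 = 1)
(X*((U(3) - 16) + (1 - 1*(-15))))*(-8) = (1*((-2 - 16) + (1 - 1*(-15))))*(-8) = (1*(-18 + (1 + 15)))*(-8) = (1*(-18 + 16))*(-8) = (1*(-2))*(-8) = -2*(-8) = 16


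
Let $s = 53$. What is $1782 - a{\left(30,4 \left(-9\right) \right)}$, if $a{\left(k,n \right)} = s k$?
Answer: $192$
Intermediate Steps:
$a{\left(k,n \right)} = 53 k$
$1782 - a{\left(30,4 \left(-9\right) \right)} = 1782 - 53 \cdot 30 = 1782 - 1590 = 192$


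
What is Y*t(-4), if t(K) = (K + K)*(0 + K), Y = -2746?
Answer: -87872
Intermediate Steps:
t(K) = 2*K**2 (t(K) = (2*K)*K = 2*K**2)
Y*t(-4) = -5492*(-4)**2 = -5492*16 = -2746*32 = -87872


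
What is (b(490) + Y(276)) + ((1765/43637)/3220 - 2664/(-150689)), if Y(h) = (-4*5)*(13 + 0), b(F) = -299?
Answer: -2794711335877/4999641836 ≈ -558.98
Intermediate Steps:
Y(h) = -260 (Y(h) = -20*13 = -260)
(b(490) + Y(276)) + ((1765/43637)/3220 - 2664/(-150689)) = (-299 - 260) + ((1765/43637)/3220 - 2664/(-150689)) = -559 + ((1765*(1/43637))*(1/3220) - 2664*(-1/150689)) = -559 + ((1765/43637)*(1/3220) + 2664/150689) = -559 + (353/28102228 + 2664/150689) = -559 + 88450447/4999641836 = -2794711335877/4999641836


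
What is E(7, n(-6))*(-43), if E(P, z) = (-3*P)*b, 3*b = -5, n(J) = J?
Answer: -1505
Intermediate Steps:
b = -5/3 (b = (⅓)*(-5) = -5/3 ≈ -1.6667)
E(P, z) = 5*P (E(P, z) = -3*P*(-5/3) = 5*P)
E(7, n(-6))*(-43) = (5*7)*(-43) = 35*(-43) = -1505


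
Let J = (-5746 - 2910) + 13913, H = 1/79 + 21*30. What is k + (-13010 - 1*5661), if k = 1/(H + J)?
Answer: -8683396575/465074 ≈ -18671.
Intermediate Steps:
H = 49771/79 (H = 1/79 + 630 = 49771/79 ≈ 630.01)
J = 5257 (J = -8656 + 13913 = 5257)
k = 79/465074 (k = 1/(49771/79 + 5257) = 1/(465074/79) = 79/465074 ≈ 0.00016987)
k + (-13010 - 1*5661) = 79/465074 + (-13010 - 1*5661) = 79/465074 + (-13010 - 5661) = 79/465074 - 18671 = -8683396575/465074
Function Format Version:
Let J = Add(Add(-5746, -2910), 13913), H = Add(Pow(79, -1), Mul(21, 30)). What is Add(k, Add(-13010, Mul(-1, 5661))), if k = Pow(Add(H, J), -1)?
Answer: Rational(-8683396575, 465074) ≈ -18671.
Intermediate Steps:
H = Rational(49771, 79) (H = Add(Rational(1, 79), 630) = Rational(49771, 79) ≈ 630.01)
J = 5257 (J = Add(-8656, 13913) = 5257)
k = Rational(79, 465074) (k = Pow(Add(Rational(49771, 79), 5257), -1) = Pow(Rational(465074, 79), -1) = Rational(79, 465074) ≈ 0.00016987)
Add(k, Add(-13010, Mul(-1, 5661))) = Add(Rational(79, 465074), Add(-13010, Mul(-1, 5661))) = Add(Rational(79, 465074), Add(-13010, -5661)) = Add(Rational(79, 465074), -18671) = Rational(-8683396575, 465074)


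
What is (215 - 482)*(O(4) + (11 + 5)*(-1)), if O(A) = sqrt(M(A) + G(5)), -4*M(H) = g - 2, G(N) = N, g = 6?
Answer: 3738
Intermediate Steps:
M(H) = -1 (M(H) = -(6 - 2)/4 = -1/4*4 = -1)
O(A) = 2 (O(A) = sqrt(-1 + 5) = sqrt(4) = 2)
(215 - 482)*(O(4) + (11 + 5)*(-1)) = (215 - 482)*(2 + (11 + 5)*(-1)) = -267*(2 + 16*(-1)) = -267*(2 - 16) = -267*(-14) = 3738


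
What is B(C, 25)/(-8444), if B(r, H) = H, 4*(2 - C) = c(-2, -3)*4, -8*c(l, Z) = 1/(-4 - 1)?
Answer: -25/8444 ≈ -0.0029607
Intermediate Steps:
c(l, Z) = 1/40 (c(l, Z) = -1/(8*(-4 - 1)) = -⅛/(-5) = -⅛*(-⅕) = 1/40)
C = 79/40 (C = 2 - 4/160 = 2 - ¼*⅒ = 2 - 1/40 = 79/40 ≈ 1.9750)
B(C, 25)/(-8444) = 25/(-8444) = 25*(-1/8444) = -25/8444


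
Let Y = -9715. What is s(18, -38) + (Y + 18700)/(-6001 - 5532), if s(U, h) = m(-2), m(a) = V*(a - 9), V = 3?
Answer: -389574/11533 ≈ -33.779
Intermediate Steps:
m(a) = -27 + 3*a (m(a) = 3*(a - 9) = 3*(-9 + a) = -27 + 3*a)
s(U, h) = -33 (s(U, h) = -27 + 3*(-2) = -27 - 6 = -33)
s(18, -38) + (Y + 18700)/(-6001 - 5532) = -33 + (-9715 + 18700)/(-6001 - 5532) = -33 + 8985/(-11533) = -33 + 8985*(-1/11533) = -33 - 8985/11533 = -389574/11533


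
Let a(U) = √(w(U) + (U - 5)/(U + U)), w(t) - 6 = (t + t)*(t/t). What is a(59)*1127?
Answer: 1127*√433237/59 ≈ 12573.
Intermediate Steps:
w(t) = 6 + 2*t (w(t) = 6 + (t + t)*(t/t) = 6 + (2*t)*1 = 6 + 2*t)
a(U) = √(6 + 2*U + (-5 + U)/(2*U)) (a(U) = √((6 + 2*U) + (U - 5)/(U + U)) = √((6 + 2*U) + (-5 + U)/((2*U))) = √((6 + 2*U) + (-5 + U)*(1/(2*U))) = √((6 + 2*U) + (-5 + U)/(2*U)) = √(6 + 2*U + (-5 + U)/(2*U)))
a(59)*1127 = (√(26 - 10/59 + 8*59)/2)*1127 = (√(26 - 10*1/59 + 472)/2)*1127 = (√(26 - 10/59 + 472)/2)*1127 = (√(29372/59)/2)*1127 = ((2*√433237/59)/2)*1127 = (√433237/59)*1127 = 1127*√433237/59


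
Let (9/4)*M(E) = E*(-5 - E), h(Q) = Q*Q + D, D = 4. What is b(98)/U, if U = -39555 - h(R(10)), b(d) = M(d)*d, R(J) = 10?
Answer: 3956848/356931 ≈ 11.086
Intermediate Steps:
h(Q) = 4 + Q**2 (h(Q) = Q*Q + 4 = Q**2 + 4 = 4 + Q**2)
M(E) = 4*E*(-5 - E)/9 (M(E) = 4*(E*(-5 - E))/9 = 4*E*(-5 - E)/9)
b(d) = -4*d**2*(5 + d)/9 (b(d) = (-4*d*(5 + d)/9)*d = -4*d**2*(5 + d)/9)
U = -39659 (U = -39555 - (4 + 10**2) = -39555 - (4 + 100) = -39555 - 1*104 = -39555 - 104 = -39659)
b(98)/U = ((4/9)*98**2*(-5 - 1*98))/(-39659) = ((4/9)*9604*(-5 - 98))*(-1/39659) = ((4/9)*9604*(-103))*(-1/39659) = -3956848/9*(-1/39659) = 3956848/356931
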